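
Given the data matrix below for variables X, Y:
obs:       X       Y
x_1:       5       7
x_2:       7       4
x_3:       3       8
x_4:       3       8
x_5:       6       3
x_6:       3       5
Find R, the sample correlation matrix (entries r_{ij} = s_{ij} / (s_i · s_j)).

Step 1 — column means:
  mean(X) = (5 + 7 + 3 + 3 + 6 + 3) / 6 = 27/6 = 4.5
  mean(Y) = (7 + 4 + 8 + 8 + 3 + 5) / 6 = 35/6 = 5.8333

Step 2 — sample variances and covariances s[i,j] = (1/(n-1)) · Σ_k (x_{k,i} - mean_i) · (x_{k,j} - mean_j), with n-1 = 5:
  s[X,X] = ((0.5)·(0.5) + (2.5)·(2.5) + (-1.5)·(-1.5) + (-1.5)·(-1.5) + (1.5)·(1.5) + (-1.5)·(-1.5)) / 5 = 15.5/5 = 3.1
  s[X,Y] = ((0.5)·(1.1667) + (2.5)·(-1.8333) + (-1.5)·(2.1667) + (-1.5)·(2.1667) + (1.5)·(-2.8333) + (-1.5)·(-0.8333)) / 5 = -13.5/5 = -2.7
  s[Y,Y] = ((1.1667)·(1.1667) + (-1.8333)·(-1.8333) + (2.1667)·(2.1667) + (2.1667)·(2.1667) + (-2.8333)·(-2.8333) + (-0.8333)·(-0.8333)) / 5 = 22.8333/5 = 4.5667
  Sample standard deviations s_i = √(s[i,i]):
  s(X) = √(3.1) = 1.7607
  s(Y) = √(4.5667) = 2.137

Step 3 — r_{ij} = s_{ij} / (s_i · s_j):
  r[X,X] = 1 (diagonal).
  r[X,Y] = -2.7 / (1.7607 · 2.137) = -2.7 / 3.7625 = -0.7176
  r[Y,Y] = 1 (diagonal).

R is symmetric with unit diagonal. Assembling:

R = [[1, -0.7176],
 [-0.7176, 1]]


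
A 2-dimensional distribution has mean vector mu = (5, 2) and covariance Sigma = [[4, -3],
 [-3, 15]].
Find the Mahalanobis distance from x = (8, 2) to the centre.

Step 1 — centre the observation: (x - mu) = (3, 0).

Step 2 — invert Sigma. det(Sigma) = 4·15 - (-3)² = 51.
  Sigma^{-1} = (1/det) · [[d, -b], [-b, a]] = [[0.2941, 0.0588],
 [0.0588, 0.0784]].

Step 3 — form the quadratic (x - mu)^T · Sigma^{-1} · (x - mu):
  Sigma^{-1} · (x - mu) = (0.8824, 0.1765).
  (x - mu)^T · [Sigma^{-1} · (x - mu)] = (3)·(0.8824) + (0)·(0.1765) = 2.6471.

Step 4 — take square root: d = √(2.6471) ≈ 1.627.

d(x, mu) = √(2.6471) ≈ 1.627


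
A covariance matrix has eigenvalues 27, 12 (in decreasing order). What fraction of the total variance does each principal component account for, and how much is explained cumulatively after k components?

Step 1 — total variance = trace(Sigma) = Σ λ_i = 27 + 12 = 39.

Step 2 — fraction explained by component i = λ_i / Σ λ:
  PC1: 27/39 = 0.6923
  PC2: 12/39 = 0.3077

Step 3 — cumulative fraction after k components = (λ_1 + ... + λ_k) / Σ λ:
  k = 1: 27/39 = 0.6923
  k = 2: (27 + 12)/39 = 39/39 = 1

Summary (fraction, with percent):

explained: PC1 0.6923 (69.23%), PC2 0.3077 (30.77%);  cumulative: 0.6923, 1


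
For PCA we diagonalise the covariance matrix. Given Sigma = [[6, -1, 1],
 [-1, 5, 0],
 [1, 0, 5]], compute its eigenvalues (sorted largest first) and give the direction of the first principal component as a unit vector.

Step 1 — characteristic polynomial p(λ) = det(λI - Sigma) = λ³ - tr·λ² + c_1·λ - det, where tr = trace, c_1 = sum of the principal 2×2 minors, det = det(Sigma):
  tr = 6 + 5 + 5 = 16,
  c_1 = (6·5 - (-1)²) + (6·5 - (1)²) + (5·5 - (0)²) = 29 + 29 + 25 = 83,
  det = 6·(5·5 - (0)²) - (-1)·((-1)·5 - (0)·(1)) + (1)·((-1)·(0) - 5·(1)) = 6·(25) - (-1)·(-5) + (1)·(-5) = 140.
  So p(λ) = λ³ - 16λ² + 83λ - 140.
Step 2 — look for an integer root (rational root theorem: any rational root is an integer divisor of 140). Testing λ = 4:
  p(4) = 64 - 256 + 332 - 140 = 0  ✓
  Dividing out (λ - 4): p(λ) = (λ - 4)(λ² - 12λ + 35).
Step 3 — remaining eigenvalues from the quadratic λ² - 12λ + 35 = 0:
  Δ = 12² - 4·35 = 144 - 140 = 4,  λ = (12 ± √4)/2 = (12 ± 2)/2 = 7 or 5.
  Sorted: λ_1 = 7,  λ_2 = 5,  λ_3 = 4  (check: sum = 16 = tr ✓).

Step 4 — unit eigenvector for λ_1 = 7: v spans the null space of (Sigma - λ_1 I), whose rows are
  r_1 = (-1, -1, 1),  r_2 = (-1, -2, 0),  r_3 = (1, 0, -2).
  v is orthogonal to every row, so take v ∝ r_1 × r_2 = ((-1)·(0) - (1)·(-2), (1)·(-1) - (-1)·(0), (-1)·(-2) - (-1)·(-1)) = (2, -1, 1).
  Let u = (2, -1, 1).
  ||u|| = √((2)² + (-1)² + (1)²) = √(6) ≈ 2.4495,  v_1 = u/||u|| ≈ (0.8165, -0.4082, 0.4082) (||v_1|| = 1).

λ_1 = 7,  λ_2 = 5,  λ_3 = 4;  v_1 ≈ (0.8165, -0.4082, 0.4082)


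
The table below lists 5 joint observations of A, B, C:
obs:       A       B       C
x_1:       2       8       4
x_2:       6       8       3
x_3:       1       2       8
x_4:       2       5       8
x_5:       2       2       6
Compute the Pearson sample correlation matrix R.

Step 1 — column means:
  mean(A) = (2 + 6 + 1 + 2 + 2) / 5 = 13/5 = 2.6
  mean(B) = (8 + 8 + 2 + 5 + 2) / 5 = 25/5 = 5
  mean(C) = (4 + 3 + 8 + 8 + 6) / 5 = 29/5 = 5.8

Step 2 — sample variances and covariances s[i,j] = (1/(n-1)) · Σ_k (x_{k,i} - mean_i) · (x_{k,j} - mean_j), with n-1 = 4:
  s[A,A] = ((-0.6)·(-0.6) + (3.4)·(3.4) + (-1.6)·(-1.6) + (-0.6)·(-0.6) + (-0.6)·(-0.6)) / 4 = 15.2/4 = 3.8
  s[A,B] = ((-0.6)·(3) + (3.4)·(3) + (-1.6)·(-3) + (-0.6)·(0) + (-0.6)·(-3)) / 4 = 15/4 = 3.75
  s[A,C] = ((-0.6)·(-1.8) + (3.4)·(-2.8) + (-1.6)·(2.2) + (-0.6)·(2.2) + (-0.6)·(0.2)) / 4 = -13.4/4 = -3.35
  s[B,B] = ((3)·(3) + (3)·(3) + (-3)·(-3) + (0)·(0) + (-3)·(-3)) / 4 = 36/4 = 9
  s[B,C] = ((3)·(-1.8) + (3)·(-2.8) + (-3)·(2.2) + (0)·(2.2) + (-3)·(0.2)) / 4 = -21/4 = -5.25
  s[C,C] = ((-1.8)·(-1.8) + (-2.8)·(-2.8) + (2.2)·(2.2) + (2.2)·(2.2) + (0.2)·(0.2)) / 4 = 20.8/4 = 5.2
  Sample standard deviations s_i = √(s[i,i]):
  s(A) = √(3.8) = 1.9494
  s(B) = √(9) = 3
  s(C) = √(5.2) = 2.2804

Step 3 — r_{ij} = s_{ij} / (s_i · s_j):
  r[A,A] = 1 (diagonal).
  r[A,B] = 3.75 / (1.9494 · 3) = 3.75 / 5.8481 = 0.6412
  r[A,C] = -3.35 / (1.9494 · 2.2804) = -3.35 / 4.4452 = -0.7536
  r[B,B] = 1 (diagonal).
  r[B,C] = -5.25 / (3 · 2.2804) = -5.25 / 6.8411 = -0.7674
  r[C,C] = 1 (diagonal).

R is symmetric with unit diagonal. Assembling:

R = [[1, 0.6412, -0.7536],
 [0.6412, 1, -0.7674],
 [-0.7536, -0.7674, 1]]


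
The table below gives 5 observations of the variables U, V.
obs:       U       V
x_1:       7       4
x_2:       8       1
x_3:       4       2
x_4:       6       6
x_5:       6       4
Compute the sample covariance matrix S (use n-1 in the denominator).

Step 1 — column means:
  mean(U) = (7 + 8 + 4 + 6 + 6) / 5 = 31/5 = 6.2
  mean(V) = (4 + 1 + 2 + 6 + 4) / 5 = 17/5 = 3.4

Step 2 — sample covariance S[i,j] = (1/(n-1)) · Σ_k (x_{k,i} - mean_i) · (x_{k,j} - mean_j), with n-1 = 4.
  S[U,U] = ((0.8)·(0.8) + (1.8)·(1.8) + (-2.2)·(-2.2) + (-0.2)·(-0.2) + (-0.2)·(-0.2)) / 4 = 8.8/4 = 2.2
  S[U,V] = ((0.8)·(0.6) + (1.8)·(-2.4) + (-2.2)·(-1.4) + (-0.2)·(2.6) + (-0.2)·(0.6)) / 4 = -1.4/4 = -0.35
  S[V,V] = ((0.6)·(0.6) + (-2.4)·(-2.4) + (-1.4)·(-1.4) + (2.6)·(2.6) + (0.6)·(0.6)) / 4 = 15.2/4 = 3.8

S is symmetric (S[j,i] = S[i,j]). Assembling:

S = [[2.2, -0.35],
 [-0.35, 3.8]]


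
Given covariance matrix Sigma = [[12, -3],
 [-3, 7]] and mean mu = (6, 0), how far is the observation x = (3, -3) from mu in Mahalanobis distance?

Step 1 — centre the observation: (x - mu) = (-3, -3).

Step 2 — invert Sigma. det(Sigma) = 12·7 - (-3)² = 75.
  Sigma^{-1} = (1/det) · [[d, -b], [-b, a]] = [[0.0933, 0.04],
 [0.04, 0.16]].

Step 3 — form the quadratic (x - mu)^T · Sigma^{-1} · (x - mu):
  Sigma^{-1} · (x - mu) = (-0.4, -0.6).
  (x - mu)^T · [Sigma^{-1} · (x - mu)] = (-3)·(-0.4) + (-3)·(-0.6) = 3.

Step 4 — take square root: d = √(3) ≈ 1.7321.

d(x, mu) = √(3) ≈ 1.7321


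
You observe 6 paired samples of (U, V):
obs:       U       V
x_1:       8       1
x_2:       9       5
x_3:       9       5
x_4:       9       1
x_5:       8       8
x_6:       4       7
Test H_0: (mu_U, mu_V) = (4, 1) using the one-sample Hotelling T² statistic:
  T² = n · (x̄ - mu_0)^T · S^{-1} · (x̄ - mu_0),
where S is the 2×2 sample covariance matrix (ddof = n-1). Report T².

Step 1 — sample mean vector:
  mean(U) = (8 + 9 + 9 + 9 + 8 + 4) / 6 = 47/6 = 7.8333
  mean(V) = (1 + 5 + 5 + 1 + 8 + 7) / 6 = 27/6 = 4.5
  x̄ = (7.8333, 4.5),  deviation x̄ - mu_0 = (7.8333, 4.5) - (4, 1) = (3.8333, 3.5).

Step 2 — sample covariance matrix, S[i,j] = (1/(n-1)) · Σ_k (x_{k,i} - mean_i) · (x_{k,j} - mean_j), divisor n-1 = 5:
  S[U,U] = ((0.1667)·(0.1667) + (1.1667)·(1.1667) + (1.1667)·(1.1667) + (1.1667)·(1.1667) + (0.1667)·(0.1667) + (-3.8333)·(-3.8333)) / 5 = 18.8333/5 = 3.7667
  S[U,V] = ((0.1667)·(-3.5) + (1.1667)·(0.5) + (1.1667)·(0.5) + (1.1667)·(-3.5) + (0.1667)·(3.5) + (-3.8333)·(2.5)) / 5 = -12.5/5 = -2.5
  S[V,V] = ((-3.5)·(-3.5) + (0.5)·(0.5) + (0.5)·(0.5) + (-3.5)·(-3.5) + (3.5)·(3.5) + (2.5)·(2.5)) / 5 = 43.5/5 = 8.7
  S = [[3.7667, -2.5],
 [-2.5, 8.7]].

Step 3 — invert S. det(S) = 3.7667·8.7 - (-2.5)² = 26.52.
  S^{-1} = (1/det) · [[d, -b], [-b, a]] = [[0.3281, 0.0943],
 [0.0943, 0.142]].

Step 4 — quadratic form (x̄ - mu_0)^T · S^{-1} · (x̄ - mu_0):
  S^{-1} · (x̄ - mu_0) = (1.5875, 0.8585),
  (x̄ - mu_0)^T · [...] = (3.8333)·(1.5875) + (3.5)·(0.8585) = 9.09.

Step 5 — scale by n: T² = 6 · 9.09 = 54.54.

T² ≈ 54.54


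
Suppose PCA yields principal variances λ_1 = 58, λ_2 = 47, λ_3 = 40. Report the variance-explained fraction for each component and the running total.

Step 1 — total variance = trace(Sigma) = Σ λ_i = 58 + 47 + 40 = 145.

Step 2 — fraction explained by component i = λ_i / Σ λ:
  PC1: 58/145 = 0.4
  PC2: 47/145 = 0.3241
  PC3: 40/145 = 0.2759

Step 3 — cumulative fraction after k components = (λ_1 + ... + λ_k) / Σ λ:
  k = 1: 58/145 = 0.4
  k = 2: (58 + 47)/145 = 105/145 = 0.7241
  k = 3: (58 + 47 + 40)/145 = 145/145 = 1

Summary (fraction, with percent):

explained: PC1 0.4 (40%), PC2 0.3241 (32.41%), PC3 0.2759 (27.59%);  cumulative: 0.4, 0.7241, 1


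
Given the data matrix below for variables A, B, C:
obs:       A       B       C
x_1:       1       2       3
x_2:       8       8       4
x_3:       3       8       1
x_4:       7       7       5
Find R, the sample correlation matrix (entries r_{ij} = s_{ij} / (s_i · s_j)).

Step 1 — column means:
  mean(A) = (1 + 8 + 3 + 7) / 4 = 19/4 = 4.75
  mean(B) = (2 + 8 + 8 + 7) / 4 = 25/4 = 6.25
  mean(C) = (3 + 4 + 1 + 5) / 4 = 13/4 = 3.25

Step 2 — sample variances and covariances s[i,j] = (1/(n-1)) · Σ_k (x_{k,i} - mean_i) · (x_{k,j} - mean_j), with n-1 = 3:
  s[A,A] = ((-3.75)·(-3.75) + (3.25)·(3.25) + (-1.75)·(-1.75) + (2.25)·(2.25)) / 3 = 32.75/3 = 10.9167
  s[A,B] = ((-3.75)·(-4.25) + (3.25)·(1.75) + (-1.75)·(1.75) + (2.25)·(0.75)) / 3 = 20.25/3 = 6.75
  s[A,C] = ((-3.75)·(-0.25) + (3.25)·(0.75) + (-1.75)·(-2.25) + (2.25)·(1.75)) / 3 = 11.25/3 = 3.75
  s[B,B] = ((-4.25)·(-4.25) + (1.75)·(1.75) + (1.75)·(1.75) + (0.75)·(0.75)) / 3 = 24.75/3 = 8.25
  s[B,C] = ((-4.25)·(-0.25) + (1.75)·(0.75) + (1.75)·(-2.25) + (0.75)·(1.75)) / 3 = -0.25/3 = -0.0833
  s[C,C] = ((-0.25)·(-0.25) + (0.75)·(0.75) + (-2.25)·(-2.25) + (1.75)·(1.75)) / 3 = 8.75/3 = 2.9167
  Sample standard deviations s_i = √(s[i,i]):
  s(A) = √(10.9167) = 3.304
  s(B) = √(8.25) = 2.8723
  s(C) = √(2.9167) = 1.7078

Step 3 — r_{ij} = s_{ij} / (s_i · s_j):
  r[A,A] = 1 (diagonal).
  r[A,B] = 6.75 / (3.304 · 2.8723) = 6.75 / 9.4901 = 0.7113
  r[A,C] = 3.75 / (3.304 · 1.7078) = 3.75 / 5.6427 = 0.6646
  r[B,B] = 1 (diagonal).
  r[B,C] = -0.0833 / (2.8723 · 1.7078) = -0.0833 / 4.9054 = -0.017
  r[C,C] = 1 (diagonal).

R is symmetric with unit diagonal. Assembling:

R = [[1, 0.7113, 0.6646],
 [0.7113, 1, -0.017],
 [0.6646, -0.017, 1]]


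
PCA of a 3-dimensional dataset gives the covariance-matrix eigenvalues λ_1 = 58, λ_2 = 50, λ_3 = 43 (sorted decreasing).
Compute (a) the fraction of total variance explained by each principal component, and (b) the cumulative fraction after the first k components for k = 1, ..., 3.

Step 1 — total variance = trace(Sigma) = Σ λ_i = 58 + 50 + 43 = 151.

Step 2 — fraction explained by component i = λ_i / Σ λ:
  PC1: 58/151 = 0.3841
  PC2: 50/151 = 0.3311
  PC3: 43/151 = 0.2848

Step 3 — cumulative fraction after k components = (λ_1 + ... + λ_k) / Σ λ:
  k = 1: 58/151 = 0.3841
  k = 2: (58 + 50)/151 = 108/151 = 0.7152
  k = 3: (58 + 50 + 43)/151 = 151/151 = 1

Summary (fraction, with percent):

explained: PC1 0.3841 (38.41%), PC2 0.3311 (33.11%), PC3 0.2848 (28.48%);  cumulative: 0.3841, 0.7152, 1


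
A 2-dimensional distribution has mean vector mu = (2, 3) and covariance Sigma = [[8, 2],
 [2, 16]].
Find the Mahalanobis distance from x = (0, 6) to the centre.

Step 1 — centre the observation: (x - mu) = (-2, 3).

Step 2 — invert Sigma. det(Sigma) = 8·16 - (2)² = 124.
  Sigma^{-1} = (1/det) · [[d, -b], [-b, a]] = [[0.129, -0.0161],
 [-0.0161, 0.0645]].

Step 3 — form the quadratic (x - mu)^T · Sigma^{-1} · (x - mu):
  Sigma^{-1} · (x - mu) = (-0.3065, 0.2258).
  (x - mu)^T · [Sigma^{-1} · (x - mu)] = (-2)·(-0.3065) + (3)·(0.2258) = 1.2903.

Step 4 — take square root: d = √(1.2903) ≈ 1.1359.

d(x, mu) = √(1.2903) ≈ 1.1359


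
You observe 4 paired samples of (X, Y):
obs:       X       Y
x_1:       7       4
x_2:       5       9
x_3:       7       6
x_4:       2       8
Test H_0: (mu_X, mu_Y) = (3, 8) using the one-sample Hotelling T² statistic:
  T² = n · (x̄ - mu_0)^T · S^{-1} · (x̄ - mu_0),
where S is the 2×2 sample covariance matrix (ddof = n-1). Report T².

Step 1 — sample mean vector:
  mean(X) = (7 + 5 + 7 + 2) / 4 = 21/4 = 5.25
  mean(Y) = (4 + 9 + 6 + 8) / 4 = 27/4 = 6.75
  x̄ = (5.25, 6.75),  deviation x̄ - mu_0 = (5.25, 6.75) - (3, 8) = (2.25, -1.25).

Step 2 — sample covariance matrix, S[i,j] = (1/(n-1)) · Σ_k (x_{k,i} - mean_i) · (x_{k,j} - mean_j), divisor n-1 = 3:
  S[X,X] = ((1.75)·(1.75) + (-0.25)·(-0.25) + (1.75)·(1.75) + (-3.25)·(-3.25)) / 3 = 16.75/3 = 5.5833
  S[X,Y] = ((1.75)·(-2.75) + (-0.25)·(2.25) + (1.75)·(-0.75) + (-3.25)·(1.25)) / 3 = -10.75/3 = -3.5833
  S[Y,Y] = ((-2.75)·(-2.75) + (2.25)·(2.25) + (-0.75)·(-0.75) + (1.25)·(1.25)) / 3 = 14.75/3 = 4.9167
  S = [[5.5833, -3.5833],
 [-3.5833, 4.9167]].

Step 3 — invert S. det(S) = 5.5833·4.9167 - (-3.5833)² = 14.6111.
  S^{-1} = (1/det) · [[d, -b], [-b, a]] = [[0.3365, 0.2452],
 [0.2452, 0.3821]].

Step 4 — quadratic form (x̄ - mu_0)^T · S^{-1} · (x̄ - mu_0):
  S^{-1} · (x̄ - mu_0) = (0.4506, 0.0741),
  (x̄ - mu_0)^T · [...] = (2.25)·(0.4506) + (-1.25)·(0.0741) = 0.9211.

Step 5 — scale by n: T² = 4 · 0.9211 = 3.6844.

T² ≈ 3.6844


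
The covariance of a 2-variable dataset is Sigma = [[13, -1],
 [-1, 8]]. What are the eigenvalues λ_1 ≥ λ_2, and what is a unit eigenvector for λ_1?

Step 1 — characteristic polynomial of 2×2 Sigma:
  det(Sigma - λI) = λ² - trace · λ + det = 0.
  trace = 13 + 8 = 21, det = 13·8 - (-1)² = 103.
Step 2 — discriminant:
  Δ = trace² - 4·det = 441 - 412 = 29.
Step 3 — eigenvalues:
  λ = (trace ± √Δ)/2 = (21 ± 5.3852)/2,
  λ_1 = 13.1926,  λ_2 = 7.8074.

Step 4 — unit eigenvector for λ_1: solve (Sigma - λ_1 I)v = 0. First row:
  (13 - 13.1926)·v_x + (-1)·v_y = 0, i.e. (-0.1926)·v_x + (-1)·v_y = 0,
  so v ∝ (b, λ_1 - a) = (-1, 0.1926); multiply by -1 so the first entry is positive: u = (1, -0.1926).
  ||u|| = √((1)² + (-0.1926)²) = √(1.0371) ≈ 1.0184,
  v_1 = u/||u|| ≈ (0.982, -0.1891) (||v_1|| = 1).

λ_1 = 13.1926,  λ_2 = 7.8074;  v_1 ≈ (0.982, -0.1891)


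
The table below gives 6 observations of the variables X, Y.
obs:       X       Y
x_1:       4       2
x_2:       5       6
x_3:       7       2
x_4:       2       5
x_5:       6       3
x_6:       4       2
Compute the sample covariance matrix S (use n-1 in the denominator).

Step 1 — column means:
  mean(X) = (4 + 5 + 7 + 2 + 6 + 4) / 6 = 28/6 = 4.6667
  mean(Y) = (2 + 6 + 2 + 5 + 3 + 2) / 6 = 20/6 = 3.3333

Step 2 — sample covariance S[i,j] = (1/(n-1)) · Σ_k (x_{k,i} - mean_i) · (x_{k,j} - mean_j), with n-1 = 5.
  S[X,X] = ((-0.6667)·(-0.6667) + (0.3333)·(0.3333) + (2.3333)·(2.3333) + (-2.6667)·(-2.6667) + (1.3333)·(1.3333) + (-0.6667)·(-0.6667)) / 5 = 15.3333/5 = 3.0667
  S[X,Y] = ((-0.6667)·(-1.3333) + (0.3333)·(2.6667) + (2.3333)·(-1.3333) + (-2.6667)·(1.6667) + (1.3333)·(-0.3333) + (-0.6667)·(-1.3333)) / 5 = -5.3333/5 = -1.0667
  S[Y,Y] = ((-1.3333)·(-1.3333) + (2.6667)·(2.6667) + (-1.3333)·(-1.3333) + (1.6667)·(1.6667) + (-0.3333)·(-0.3333) + (-1.3333)·(-1.3333)) / 5 = 15.3333/5 = 3.0667

S is symmetric (S[j,i] = S[i,j]). Assembling:

S = [[3.0667, -1.0667],
 [-1.0667, 3.0667]]


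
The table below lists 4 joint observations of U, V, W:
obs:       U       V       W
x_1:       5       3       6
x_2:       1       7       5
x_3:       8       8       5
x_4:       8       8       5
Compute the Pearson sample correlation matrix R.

Step 1 — column means:
  mean(U) = (5 + 1 + 8 + 8) / 4 = 22/4 = 5.5
  mean(V) = (3 + 7 + 8 + 8) / 4 = 26/4 = 6.5
  mean(W) = (6 + 5 + 5 + 5) / 4 = 21/4 = 5.25

Step 2 — sample variances and covariances s[i,j] = (1/(n-1)) · Σ_k (x_{k,i} - mean_i) · (x_{k,j} - mean_j), with n-1 = 3:
  s[U,U] = ((-0.5)·(-0.5) + (-4.5)·(-4.5) + (2.5)·(2.5) + (2.5)·(2.5)) / 3 = 33/3 = 11
  s[U,V] = ((-0.5)·(-3.5) + (-4.5)·(0.5) + (2.5)·(1.5) + (2.5)·(1.5)) / 3 = 7/3 = 2.3333
  s[U,W] = ((-0.5)·(0.75) + (-4.5)·(-0.25) + (2.5)·(-0.25) + (2.5)·(-0.25)) / 3 = -0.5/3 = -0.1667
  s[V,V] = ((-3.5)·(-3.5) + (0.5)·(0.5) + (1.5)·(1.5) + (1.5)·(1.5)) / 3 = 17/3 = 5.6667
  s[V,W] = ((-3.5)·(0.75) + (0.5)·(-0.25) + (1.5)·(-0.25) + (1.5)·(-0.25)) / 3 = -3.5/3 = -1.1667
  s[W,W] = ((0.75)·(0.75) + (-0.25)·(-0.25) + (-0.25)·(-0.25) + (-0.25)·(-0.25)) / 3 = 0.75/3 = 0.25
  Sample standard deviations s_i = √(s[i,i]):
  s(U) = √(11) = 3.3166
  s(V) = √(5.6667) = 2.3805
  s(W) = √(0.25) = 0.5

Step 3 — r_{ij} = s_{ij} / (s_i · s_j):
  r[U,U] = 1 (diagonal).
  r[U,V] = 2.3333 / (3.3166 · 2.3805) = 2.3333 / 7.8951 = 0.2955
  r[U,W] = -0.1667 / (3.3166 · 0.5) = -0.1667 / 1.6583 = -0.1005
  r[V,V] = 1 (diagonal).
  r[V,W] = -1.1667 / (2.3805 · 0.5) = -1.1667 / 1.1902 = -0.9802
  r[W,W] = 1 (diagonal).

R is symmetric with unit diagonal. Assembling:

R = [[1, 0.2955, -0.1005],
 [0.2955, 1, -0.9802],
 [-0.1005, -0.9802, 1]]


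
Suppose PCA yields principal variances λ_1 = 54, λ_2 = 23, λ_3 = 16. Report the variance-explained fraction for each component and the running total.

Step 1 — total variance = trace(Sigma) = Σ λ_i = 54 + 23 + 16 = 93.

Step 2 — fraction explained by component i = λ_i / Σ λ:
  PC1: 54/93 = 0.5806
  PC2: 23/93 = 0.2473
  PC3: 16/93 = 0.172

Step 3 — cumulative fraction after k components = (λ_1 + ... + λ_k) / Σ λ:
  k = 1: 54/93 = 0.5806
  k = 2: (54 + 23)/93 = 77/93 = 0.828
  k = 3: (54 + 23 + 16)/93 = 93/93 = 1

Summary (fraction, with percent):

explained: PC1 0.5806 (58.06%), PC2 0.2473 (24.73%), PC3 0.172 (17.2%);  cumulative: 0.5806, 0.828, 1


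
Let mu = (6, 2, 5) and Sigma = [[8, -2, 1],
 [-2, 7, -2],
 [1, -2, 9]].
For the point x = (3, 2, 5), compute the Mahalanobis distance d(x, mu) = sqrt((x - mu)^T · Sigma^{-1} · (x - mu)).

Step 1 — centre the observation: (x - mu) = (-3, 0, 0).

Step 2 — invert Sigma (cofactor / det for 3×3, or solve directly):
  Sigma^{-1} = [[0.135, 0.0366, -0.0069],
 [0.0366, 0.1625, 0.032],
 [-0.0069, 0.032, 0.119]].

Step 3 — form the quadratic (x - mu)^T · Sigma^{-1} · (x - mu):
  Sigma^{-1} · (x - mu) = (-0.405, -0.1098, 0.0206).
  (x - mu)^T · [Sigma^{-1} · (x - mu)] = (-3)·(-0.405) + (0)·(-0.1098) + (0)·(0.0206) = 1.2151.

Step 4 — take square root: d = √(1.2151) ≈ 1.1023.

d(x, mu) = √(1.2151) ≈ 1.1023


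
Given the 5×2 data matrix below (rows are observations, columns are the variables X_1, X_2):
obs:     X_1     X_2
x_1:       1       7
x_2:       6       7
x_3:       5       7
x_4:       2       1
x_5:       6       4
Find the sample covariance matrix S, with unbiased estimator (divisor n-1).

Step 1 — column means:
  mean(X_1) = (1 + 6 + 5 + 2 + 6) / 5 = 20/5 = 4
  mean(X_2) = (7 + 7 + 7 + 1 + 4) / 5 = 26/5 = 5.2

Step 2 — sample covariance S[i,j] = (1/(n-1)) · Σ_k (x_{k,i} - mean_i) · (x_{k,j} - mean_j), with n-1 = 4.
  S[X_1,X_1] = ((-3)·(-3) + (2)·(2) + (1)·(1) + (-2)·(-2) + (2)·(2)) / 4 = 22/4 = 5.5
  S[X_1,X_2] = ((-3)·(1.8) + (2)·(1.8) + (1)·(1.8) + (-2)·(-4.2) + (2)·(-1.2)) / 4 = 6/4 = 1.5
  S[X_2,X_2] = ((1.8)·(1.8) + (1.8)·(1.8) + (1.8)·(1.8) + (-4.2)·(-4.2) + (-1.2)·(-1.2)) / 4 = 28.8/4 = 7.2

S is symmetric (S[j,i] = S[i,j]). Assembling:

S = [[5.5, 1.5],
 [1.5, 7.2]]


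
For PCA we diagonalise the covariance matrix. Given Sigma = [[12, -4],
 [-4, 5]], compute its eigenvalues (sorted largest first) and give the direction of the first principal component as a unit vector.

Step 1 — characteristic polynomial of 2×2 Sigma:
  det(Sigma - λI) = λ² - trace · λ + det = 0.
  trace = 12 + 5 = 17, det = 12·5 - (-4)² = 44.
Step 2 — discriminant:
  Δ = trace² - 4·det = 289 - 176 = 113.
Step 3 — eigenvalues:
  λ = (trace ± √Δ)/2 = (17 ± 10.6301)/2,
  λ_1 = 13.8151,  λ_2 = 3.1849.

Step 4 — unit eigenvector for λ_1: solve (Sigma - λ_1 I)v = 0. First row:
  (12 - 13.8151)·v_x + (-4)·v_y = 0, i.e. (-1.8151)·v_x + (-4)·v_y = 0,
  so v ∝ (b, λ_1 - a) = (-4, 1.8151); multiply by -1 so the first entry is positive: u = (4, -1.8151).
  ||u|| = √((4)² + (-1.8151)²) = √(19.2945) ≈ 4.3925,
  v_1 = u/||u|| ≈ (0.9106, -0.4132) (||v_1|| = 1).

λ_1 = 13.8151,  λ_2 = 3.1849;  v_1 ≈ (0.9106, -0.4132)


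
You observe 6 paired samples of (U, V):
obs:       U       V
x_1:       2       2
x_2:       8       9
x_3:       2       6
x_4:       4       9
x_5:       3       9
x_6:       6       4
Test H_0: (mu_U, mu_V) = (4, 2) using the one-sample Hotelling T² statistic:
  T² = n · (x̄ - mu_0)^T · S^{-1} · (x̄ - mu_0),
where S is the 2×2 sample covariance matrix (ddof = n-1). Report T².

Step 1 — sample mean vector:
  mean(U) = (2 + 8 + 2 + 4 + 3 + 6) / 6 = 25/6 = 4.1667
  mean(V) = (2 + 9 + 6 + 9 + 9 + 4) / 6 = 39/6 = 6.5
  x̄ = (4.1667, 6.5),  deviation x̄ - mu_0 = (4.1667, 6.5) - (4, 2) = (0.1667, 4.5).

Step 2 — sample covariance matrix, S[i,j] = (1/(n-1)) · Σ_k (x_{k,i} - mean_i) · (x_{k,j} - mean_j), divisor n-1 = 5:
  S[U,U] = ((-2.1667)·(-2.1667) + (3.8333)·(3.8333) + (-2.1667)·(-2.1667) + (-0.1667)·(-0.1667) + (-1.1667)·(-1.1667) + (1.8333)·(1.8333)) / 5 = 28.8333/5 = 5.7667
  S[U,V] = ((-2.1667)·(-4.5) + (3.8333)·(2.5) + (-2.1667)·(-0.5) + (-0.1667)·(2.5) + (-1.1667)·(2.5) + (1.8333)·(-2.5)) / 5 = 12.5/5 = 2.5
  S[V,V] = ((-4.5)·(-4.5) + (2.5)·(2.5) + (-0.5)·(-0.5) + (2.5)·(2.5) + (2.5)·(2.5) + (-2.5)·(-2.5)) / 5 = 45.5/5 = 9.1
  S = [[5.7667, 2.5],
 [2.5, 9.1]].

Step 3 — invert S. det(S) = 5.7667·9.1 - (2.5)² = 46.2267.
  S^{-1} = (1/det) · [[d, -b], [-b, a]] = [[0.1969, -0.0541],
 [-0.0541, 0.1247]].

Step 4 — quadratic form (x̄ - mu_0)^T · S^{-1} · (x̄ - mu_0):
  S^{-1} · (x̄ - mu_0) = (-0.2106, 0.5524),
  (x̄ - mu_0)^T · [...] = (0.1667)·(-0.2106) + (4.5)·(0.5524) = 2.4505.

Step 5 — scale by n: T² = 6 · 2.4505 = 14.7029.

T² ≈ 14.7029


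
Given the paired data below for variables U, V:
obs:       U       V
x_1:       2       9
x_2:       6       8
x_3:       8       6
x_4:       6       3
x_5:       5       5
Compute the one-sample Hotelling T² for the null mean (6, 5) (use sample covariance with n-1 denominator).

Step 1 — sample mean vector:
  mean(U) = (2 + 6 + 8 + 6 + 5) / 5 = 27/5 = 5.4
  mean(V) = (9 + 8 + 6 + 3 + 5) / 5 = 31/5 = 6.2
  x̄ = (5.4, 6.2),  deviation x̄ - mu_0 = (5.4, 6.2) - (6, 5) = (-0.6, 1.2).

Step 2 — sample covariance matrix, S[i,j] = (1/(n-1)) · Σ_k (x_{k,i} - mean_i) · (x_{k,j} - mean_j), divisor n-1 = 4:
  S[U,U] = ((-3.4)·(-3.4) + (0.6)·(0.6) + (2.6)·(2.6) + (0.6)·(0.6) + (-0.4)·(-0.4)) / 4 = 19.2/4 = 4.8
  S[U,V] = ((-3.4)·(2.8) + (0.6)·(1.8) + (2.6)·(-0.2) + (0.6)·(-3.2) + (-0.4)·(-1.2)) / 4 = -10.4/4 = -2.6
  S[V,V] = ((2.8)·(2.8) + (1.8)·(1.8) + (-0.2)·(-0.2) + (-3.2)·(-3.2) + (-1.2)·(-1.2)) / 4 = 22.8/4 = 5.7
  S = [[4.8, -2.6],
 [-2.6, 5.7]].

Step 3 — invert S. det(S) = 4.8·5.7 - (-2.6)² = 20.6.
  S^{-1} = (1/det) · [[d, -b], [-b, a]] = [[0.2767, 0.1262],
 [0.1262, 0.233]].

Step 4 — quadratic form (x̄ - mu_0)^T · S^{-1} · (x̄ - mu_0):
  S^{-1} · (x̄ - mu_0) = (-0.0146, 0.2039),
  (x̄ - mu_0)^T · [...] = (-0.6)·(-0.0146) + (1.2)·(0.2039) = 0.2534.

Step 5 — scale by n: T² = 5 · 0.2534 = 1.267.

T² ≈ 1.267


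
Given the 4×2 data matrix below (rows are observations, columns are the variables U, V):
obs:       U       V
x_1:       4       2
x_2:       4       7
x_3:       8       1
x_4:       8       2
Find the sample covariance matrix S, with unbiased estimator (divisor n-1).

Step 1 — column means:
  mean(U) = (4 + 4 + 8 + 8) / 4 = 24/4 = 6
  mean(V) = (2 + 7 + 1 + 2) / 4 = 12/4 = 3

Step 2 — sample covariance S[i,j] = (1/(n-1)) · Σ_k (x_{k,i} - mean_i) · (x_{k,j} - mean_j), with n-1 = 3.
  S[U,U] = ((-2)·(-2) + (-2)·(-2) + (2)·(2) + (2)·(2)) / 3 = 16/3 = 5.3333
  S[U,V] = ((-2)·(-1) + (-2)·(4) + (2)·(-2) + (2)·(-1)) / 3 = -12/3 = -4
  S[V,V] = ((-1)·(-1) + (4)·(4) + (-2)·(-2) + (-1)·(-1)) / 3 = 22/3 = 7.3333

S is symmetric (S[j,i] = S[i,j]). Assembling:

S = [[5.3333, -4],
 [-4, 7.3333]]


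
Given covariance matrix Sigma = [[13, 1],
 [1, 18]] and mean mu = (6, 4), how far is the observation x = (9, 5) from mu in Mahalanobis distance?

Step 1 — centre the observation: (x - mu) = (3, 1).

Step 2 — invert Sigma. det(Sigma) = 13·18 - (1)² = 233.
  Sigma^{-1} = (1/det) · [[d, -b], [-b, a]] = [[0.0773, -0.0043],
 [-0.0043, 0.0558]].

Step 3 — form the quadratic (x - mu)^T · Sigma^{-1} · (x - mu):
  Sigma^{-1} · (x - mu) = (0.2275, 0.0429).
  (x - mu)^T · [Sigma^{-1} · (x - mu)] = (3)·(0.2275) + (1)·(0.0429) = 0.7253.

Step 4 — take square root: d = √(0.7253) ≈ 0.8517.

d(x, mu) = √(0.7253) ≈ 0.8517


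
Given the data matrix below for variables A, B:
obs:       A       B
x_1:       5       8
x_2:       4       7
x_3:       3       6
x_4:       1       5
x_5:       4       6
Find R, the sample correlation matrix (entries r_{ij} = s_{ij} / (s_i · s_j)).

Step 1 — column means:
  mean(A) = (5 + 4 + 3 + 1 + 4) / 5 = 17/5 = 3.4
  mean(B) = (8 + 7 + 6 + 5 + 6) / 5 = 32/5 = 6.4

Step 2 — sample variances and covariances s[i,j] = (1/(n-1)) · Σ_k (x_{k,i} - mean_i) · (x_{k,j} - mean_j), with n-1 = 4:
  s[A,A] = ((1.6)·(1.6) + (0.6)·(0.6) + (-0.4)·(-0.4) + (-2.4)·(-2.4) + (0.6)·(0.6)) / 4 = 9.2/4 = 2.3
  s[A,B] = ((1.6)·(1.6) + (0.6)·(0.6) + (-0.4)·(-0.4) + (-2.4)·(-1.4) + (0.6)·(-0.4)) / 4 = 6.2/4 = 1.55
  s[B,B] = ((1.6)·(1.6) + (0.6)·(0.6) + (-0.4)·(-0.4) + (-1.4)·(-1.4) + (-0.4)·(-0.4)) / 4 = 5.2/4 = 1.3
  Sample standard deviations s_i = √(s[i,i]):
  s(A) = √(2.3) = 1.5166
  s(B) = √(1.3) = 1.1402

Step 3 — r_{ij} = s_{ij} / (s_i · s_j):
  r[A,A] = 1 (diagonal).
  r[A,B] = 1.55 / (1.5166 · 1.1402) = 1.55 / 1.7292 = 0.8964
  r[B,B] = 1 (diagonal).

R is symmetric with unit diagonal. Assembling:

R = [[1, 0.8964],
 [0.8964, 1]]


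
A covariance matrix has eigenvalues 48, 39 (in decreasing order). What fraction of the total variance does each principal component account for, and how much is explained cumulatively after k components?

Step 1 — total variance = trace(Sigma) = Σ λ_i = 48 + 39 = 87.

Step 2 — fraction explained by component i = λ_i / Σ λ:
  PC1: 48/87 = 0.5517
  PC2: 39/87 = 0.4483

Step 3 — cumulative fraction after k components = (λ_1 + ... + λ_k) / Σ λ:
  k = 1: 48/87 = 0.5517
  k = 2: (48 + 39)/87 = 87/87 = 1

Summary (fraction, with percent):

explained: PC1 0.5517 (55.17%), PC2 0.4483 (44.83%);  cumulative: 0.5517, 1


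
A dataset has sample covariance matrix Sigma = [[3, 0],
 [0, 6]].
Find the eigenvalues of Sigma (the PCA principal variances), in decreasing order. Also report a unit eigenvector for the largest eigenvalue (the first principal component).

Step 1 — characteristic polynomial of 2×2 Sigma:
  det(Sigma - λI) = λ² - trace · λ + det = 0.
  trace = 3 + 6 = 9, det = 3·6 - (0)² = 18.
Step 2 — discriminant:
  Δ = trace² - 4·det = 81 - 72 = 9.
Step 3 — eigenvalues:
  λ = (trace ± √Δ)/2 = (9 ± 3)/2,
  λ_1 = 6,  λ_2 = 3.

Step 4 — unit eigenvector for λ_1: Sigma is diagonal, so its eigenvectors are the coordinate axes. λ_1 = 6 is the diagonal entry on the second coordinate axis, hence
  v_1 = (0, 1) (||v_1|| = 1).

λ_1 = 6,  λ_2 = 3;  v_1 ≈ (0, 1)


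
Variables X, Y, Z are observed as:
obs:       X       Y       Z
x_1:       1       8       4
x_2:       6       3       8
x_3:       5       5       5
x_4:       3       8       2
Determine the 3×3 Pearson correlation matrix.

Step 1 — column means:
  mean(X) = (1 + 6 + 5 + 3) / 4 = 15/4 = 3.75
  mean(Y) = (8 + 3 + 5 + 8) / 4 = 24/4 = 6
  mean(Z) = (4 + 8 + 5 + 2) / 4 = 19/4 = 4.75

Step 2 — sample variances and covariances s[i,j] = (1/(n-1)) · Σ_k (x_{k,i} - mean_i) · (x_{k,j} - mean_j), with n-1 = 3:
  s[X,X] = ((-2.75)·(-2.75) + (2.25)·(2.25) + (1.25)·(1.25) + (-0.75)·(-0.75)) / 3 = 14.75/3 = 4.9167
  s[X,Y] = ((-2.75)·(2) + (2.25)·(-3) + (1.25)·(-1) + (-0.75)·(2)) / 3 = -15/3 = -5
  s[X,Z] = ((-2.75)·(-0.75) + (2.25)·(3.25) + (1.25)·(0.25) + (-0.75)·(-2.75)) / 3 = 11.75/3 = 3.9167
  s[Y,Y] = ((2)·(2) + (-3)·(-3) + (-1)·(-1) + (2)·(2)) / 3 = 18/3 = 6
  s[Y,Z] = ((2)·(-0.75) + (-3)·(3.25) + (-1)·(0.25) + (2)·(-2.75)) / 3 = -17/3 = -5.6667
  s[Z,Z] = ((-0.75)·(-0.75) + (3.25)·(3.25) + (0.25)·(0.25) + (-2.75)·(-2.75)) / 3 = 18.75/3 = 6.25
  Sample standard deviations s_i = √(s[i,i]):
  s(X) = √(4.9167) = 2.2174
  s(Y) = √(6) = 2.4495
  s(Z) = √(6.25) = 2.5

Step 3 — r_{ij} = s_{ij} / (s_i · s_j):
  r[X,X] = 1 (diagonal).
  r[X,Y] = -5 / (2.2174 · 2.4495) = -5 / 5.4314 = -0.9206
  r[X,Z] = 3.9167 / (2.2174 · 2.5) = 3.9167 / 5.5434 = 0.7065
  r[Y,Y] = 1 (diagonal).
  r[Y,Z] = -5.6667 / (2.4495 · 2.5) = -5.6667 / 6.1237 = -0.9254
  r[Z,Z] = 1 (diagonal).

R is symmetric with unit diagonal. Assembling:

R = [[1, -0.9206, 0.7065],
 [-0.9206, 1, -0.9254],
 [0.7065, -0.9254, 1]]


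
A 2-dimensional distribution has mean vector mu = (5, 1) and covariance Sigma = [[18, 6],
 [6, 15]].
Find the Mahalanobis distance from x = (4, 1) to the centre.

Step 1 — centre the observation: (x - mu) = (-1, 0).

Step 2 — invert Sigma. det(Sigma) = 18·15 - (6)² = 234.
  Sigma^{-1} = (1/det) · [[d, -b], [-b, a]] = [[0.0641, -0.0256],
 [-0.0256, 0.0769]].

Step 3 — form the quadratic (x - mu)^T · Sigma^{-1} · (x - mu):
  Sigma^{-1} · (x - mu) = (-0.0641, 0.0256).
  (x - mu)^T · [Sigma^{-1} · (x - mu)] = (-1)·(-0.0641) + (0)·(0.0256) = 0.0641.

Step 4 — take square root: d = √(0.0641) ≈ 0.2532.

d(x, mu) = √(0.0641) ≈ 0.2532


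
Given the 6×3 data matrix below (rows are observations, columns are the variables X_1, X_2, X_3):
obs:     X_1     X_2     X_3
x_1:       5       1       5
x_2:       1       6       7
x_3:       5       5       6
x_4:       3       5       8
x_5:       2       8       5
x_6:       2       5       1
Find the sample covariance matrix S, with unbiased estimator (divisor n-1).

Step 1 — column means:
  mean(X_1) = (5 + 1 + 5 + 3 + 2 + 2) / 6 = 18/6 = 3
  mean(X_2) = (1 + 6 + 5 + 5 + 8 + 5) / 6 = 30/6 = 5
  mean(X_3) = (5 + 7 + 6 + 8 + 5 + 1) / 6 = 32/6 = 5.3333

Step 2 — sample covariance S[i,j] = (1/(n-1)) · Σ_k (x_{k,i} - mean_i) · (x_{k,j} - mean_j), with n-1 = 5.
  S[X_1,X_1] = ((2)·(2) + (-2)·(-2) + (2)·(2) + (0)·(0) + (-1)·(-1) + (-1)·(-1)) / 5 = 14/5 = 2.8
  S[X_1,X_2] = ((2)·(-4) + (-2)·(1) + (2)·(0) + (0)·(0) + (-1)·(3) + (-1)·(0)) / 5 = -13/5 = -2.6
  S[X_1,X_3] = ((2)·(-0.3333) + (-2)·(1.6667) + (2)·(0.6667) + (0)·(2.6667) + (-1)·(-0.3333) + (-1)·(-4.3333)) / 5 = 2/5 = 0.4
  S[X_2,X_2] = ((-4)·(-4) + (1)·(1) + (0)·(0) + (0)·(0) + (3)·(3) + (0)·(0)) / 5 = 26/5 = 5.2
  S[X_2,X_3] = ((-4)·(-0.3333) + (1)·(1.6667) + (0)·(0.6667) + (0)·(2.6667) + (3)·(-0.3333) + (0)·(-4.3333)) / 5 = 2/5 = 0.4
  S[X_3,X_3] = ((-0.3333)·(-0.3333) + (1.6667)·(1.6667) + (0.6667)·(0.6667) + (2.6667)·(2.6667) + (-0.3333)·(-0.3333) + (-4.3333)·(-4.3333)) / 5 = 29.3333/5 = 5.8667

S is symmetric (S[j,i] = S[i,j]). Assembling:

S = [[2.8, -2.6, 0.4],
 [-2.6, 5.2, 0.4],
 [0.4, 0.4, 5.8667]]


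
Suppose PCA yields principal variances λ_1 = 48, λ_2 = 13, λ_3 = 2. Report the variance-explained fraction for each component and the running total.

Step 1 — total variance = trace(Sigma) = Σ λ_i = 48 + 13 + 2 = 63.

Step 2 — fraction explained by component i = λ_i / Σ λ:
  PC1: 48/63 = 0.7619
  PC2: 13/63 = 0.2063
  PC3: 2/63 = 0.0317

Step 3 — cumulative fraction after k components = (λ_1 + ... + λ_k) / Σ λ:
  k = 1: 48/63 = 0.7619
  k = 2: (48 + 13)/63 = 61/63 = 0.9683
  k = 3: (48 + 13 + 2)/63 = 63/63 = 1

Summary (fraction, with percent):

explained: PC1 0.7619 (76.19%), PC2 0.2063 (20.63%), PC3 0.0317 (3.17%);  cumulative: 0.7619, 0.9683, 1


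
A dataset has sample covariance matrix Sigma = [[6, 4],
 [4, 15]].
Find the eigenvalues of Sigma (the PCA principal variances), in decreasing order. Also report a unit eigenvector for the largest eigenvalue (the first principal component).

Step 1 — characteristic polynomial of 2×2 Sigma:
  det(Sigma - λI) = λ² - trace · λ + det = 0.
  trace = 6 + 15 = 21, det = 6·15 - (4)² = 74.
Step 2 — discriminant:
  Δ = trace² - 4·det = 441 - 296 = 145.
Step 3 — eigenvalues:
  λ = (trace ± √Δ)/2 = (21 ± 12.0416)/2,
  λ_1 = 16.5208,  λ_2 = 4.4792.

Step 4 — unit eigenvector for λ_1: solve (Sigma - λ_1 I)v = 0. First row:
  (6 - 16.5208)·v_x + (4)·v_y = 0, i.e. (-10.5208)·v_x + (4)·v_y = 0,
  so v ∝ (b, λ_1 - a) = (4, 10.5208) = u.
  ||u|| = √((4)² + (10.5208)²) = √(126.6872) ≈ 11.2555,
  v_1 = u/||u|| ≈ (0.3554, 0.9347) (||v_1|| = 1).

λ_1 = 16.5208,  λ_2 = 4.4792;  v_1 ≈ (0.3554, 0.9347)


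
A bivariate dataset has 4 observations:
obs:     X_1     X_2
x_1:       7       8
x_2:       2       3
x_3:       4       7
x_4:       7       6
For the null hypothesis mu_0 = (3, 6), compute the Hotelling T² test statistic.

Step 1 — sample mean vector:
  mean(X_1) = (7 + 2 + 4 + 7) / 4 = 20/4 = 5
  mean(X_2) = (8 + 3 + 7 + 6) / 4 = 24/4 = 6
  x̄ = (5, 6),  deviation x̄ - mu_0 = (5, 6) - (3, 6) = (2, 0).

Step 2 — sample covariance matrix, S[i,j] = (1/(n-1)) · Σ_k (x_{k,i} - mean_i) · (x_{k,j} - mean_j), divisor n-1 = 3:
  S[X_1,X_1] = ((2)·(2) + (-3)·(-3) + (-1)·(-1) + (2)·(2)) / 3 = 18/3 = 6
  S[X_1,X_2] = ((2)·(2) + (-3)·(-3) + (-1)·(1) + (2)·(0)) / 3 = 12/3 = 4
  S[X_2,X_2] = ((2)·(2) + (-3)·(-3) + (1)·(1) + (0)·(0)) / 3 = 14/3 = 4.6667
  S = [[6, 4],
 [4, 4.6667]].

Step 3 — invert S. det(S) = 6·4.6667 - (4)² = 12.
  S^{-1} = (1/det) · [[d, -b], [-b, a]] = [[0.3889, -0.3333],
 [-0.3333, 0.5]].

Step 4 — quadratic form (x̄ - mu_0)^T · S^{-1} · (x̄ - mu_0):
  S^{-1} · (x̄ - mu_0) = (0.7778, -0.6667),
  (x̄ - mu_0)^T · [...] = (2)·(0.7778) + (0)·(-0.6667) = 1.5556.

Step 5 — scale by n: T² = 4 · 1.5556 = 6.2222.

T² ≈ 6.2222


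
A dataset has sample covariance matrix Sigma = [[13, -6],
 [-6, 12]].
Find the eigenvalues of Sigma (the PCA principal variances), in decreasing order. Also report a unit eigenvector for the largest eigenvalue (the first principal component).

Step 1 — characteristic polynomial of 2×2 Sigma:
  det(Sigma - λI) = λ² - trace · λ + det = 0.
  trace = 13 + 12 = 25, det = 13·12 - (-6)² = 120.
Step 2 — discriminant:
  Δ = trace² - 4·det = 625 - 480 = 145.
Step 3 — eigenvalues:
  λ = (trace ± √Δ)/2 = (25 ± 12.0416)/2,
  λ_1 = 18.5208,  λ_2 = 6.4792.

Step 4 — unit eigenvector for λ_1: solve (Sigma - λ_1 I)v = 0. First row:
  (13 - 18.5208)·v_x + (-6)·v_y = 0, i.e. (-5.5208)·v_x + (-6)·v_y = 0,
  so v ∝ (b, λ_1 - a) = (-6, 5.5208); multiply by -1 so the first entry is positive: u = (6, -5.5208).
  ||u|| = √((6)² + (-5.5208)²) = √(66.4792) ≈ 8.1535,
  v_1 = u/||u|| ≈ (0.7359, -0.6771) (||v_1|| = 1).

λ_1 = 18.5208,  λ_2 = 6.4792;  v_1 ≈ (0.7359, -0.6771)


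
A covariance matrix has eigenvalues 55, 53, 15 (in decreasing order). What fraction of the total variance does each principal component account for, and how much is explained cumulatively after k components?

Step 1 — total variance = trace(Sigma) = Σ λ_i = 55 + 53 + 15 = 123.

Step 2 — fraction explained by component i = λ_i / Σ λ:
  PC1: 55/123 = 0.4472
  PC2: 53/123 = 0.4309
  PC3: 15/123 = 0.122

Step 3 — cumulative fraction after k components = (λ_1 + ... + λ_k) / Σ λ:
  k = 1: 55/123 = 0.4472
  k = 2: (55 + 53)/123 = 108/123 = 0.878
  k = 3: (55 + 53 + 15)/123 = 123/123 = 1

Summary (fraction, with percent):

explained: PC1 0.4472 (44.72%), PC2 0.4309 (43.09%), PC3 0.122 (12.2%);  cumulative: 0.4472, 0.878, 1


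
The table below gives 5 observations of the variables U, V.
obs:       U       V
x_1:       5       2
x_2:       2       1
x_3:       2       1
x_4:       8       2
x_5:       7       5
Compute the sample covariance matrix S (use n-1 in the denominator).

Step 1 — column means:
  mean(U) = (5 + 2 + 2 + 8 + 7) / 5 = 24/5 = 4.8
  mean(V) = (2 + 1 + 1 + 2 + 5) / 5 = 11/5 = 2.2

Step 2 — sample covariance S[i,j] = (1/(n-1)) · Σ_k (x_{k,i} - mean_i) · (x_{k,j} - mean_j), with n-1 = 4.
  S[U,U] = ((0.2)·(0.2) + (-2.8)·(-2.8) + (-2.8)·(-2.8) + (3.2)·(3.2) + (2.2)·(2.2)) / 4 = 30.8/4 = 7.7
  S[U,V] = ((0.2)·(-0.2) + (-2.8)·(-1.2) + (-2.8)·(-1.2) + (3.2)·(-0.2) + (2.2)·(2.8)) / 4 = 12.2/4 = 3.05
  S[V,V] = ((-0.2)·(-0.2) + (-1.2)·(-1.2) + (-1.2)·(-1.2) + (-0.2)·(-0.2) + (2.8)·(2.8)) / 4 = 10.8/4 = 2.7

S is symmetric (S[j,i] = S[i,j]). Assembling:

S = [[7.7, 3.05],
 [3.05, 2.7]]


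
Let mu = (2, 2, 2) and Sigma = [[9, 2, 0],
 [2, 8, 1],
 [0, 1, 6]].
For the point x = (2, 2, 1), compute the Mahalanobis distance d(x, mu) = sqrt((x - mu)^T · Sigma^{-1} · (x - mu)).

Step 1 — centre the observation: (x - mu) = (0, 0, -1).

Step 2 — invert Sigma (cofactor / det for 3×3, or solve directly):
  Sigma^{-1} = [[0.1178, -0.0301, 0.005],
 [-0.0301, 0.1353, -0.0226],
 [0.005, -0.0226, 0.1704]].

Step 3 — form the quadratic (x - mu)^T · Sigma^{-1} · (x - mu):
  Sigma^{-1} · (x - mu) = (-0.005, 0.0226, -0.1704).
  (x - mu)^T · [Sigma^{-1} · (x - mu)] = (0)·(-0.005) + (0)·(0.0226) + (-1)·(-0.1704) = 0.1704.

Step 4 — take square root: d = √(0.1704) ≈ 0.4128.

d(x, mu) = √(0.1704) ≈ 0.4128


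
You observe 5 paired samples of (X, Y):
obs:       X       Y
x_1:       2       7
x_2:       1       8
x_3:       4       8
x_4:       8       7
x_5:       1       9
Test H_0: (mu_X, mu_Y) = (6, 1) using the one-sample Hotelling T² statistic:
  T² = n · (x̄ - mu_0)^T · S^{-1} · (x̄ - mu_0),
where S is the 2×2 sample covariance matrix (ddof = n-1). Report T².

Step 1 — sample mean vector:
  mean(X) = (2 + 1 + 4 + 8 + 1) / 5 = 16/5 = 3.2
  mean(Y) = (7 + 8 + 8 + 7 + 9) / 5 = 39/5 = 7.8
  x̄ = (3.2, 7.8),  deviation x̄ - mu_0 = (3.2, 7.8) - (6, 1) = (-2.8, 6.8).

Step 2 — sample covariance matrix, S[i,j] = (1/(n-1)) · Σ_k (x_{k,i} - mean_i) · (x_{k,j} - mean_j), divisor n-1 = 4:
  S[X,X] = ((-1.2)·(-1.2) + (-2.2)·(-2.2) + (0.8)·(0.8) + (4.8)·(4.8) + (-2.2)·(-2.2)) / 4 = 34.8/4 = 8.7
  S[X,Y] = ((-1.2)·(-0.8) + (-2.2)·(0.2) + (0.8)·(0.2) + (4.8)·(-0.8) + (-2.2)·(1.2)) / 4 = -5.8/4 = -1.45
  S[Y,Y] = ((-0.8)·(-0.8) + (0.2)·(0.2) + (0.2)·(0.2) + (-0.8)·(-0.8) + (1.2)·(1.2)) / 4 = 2.8/4 = 0.7
  S = [[8.7, -1.45],
 [-1.45, 0.7]].

Step 3 — invert S. det(S) = 8.7·0.7 - (-1.45)² = 3.9875.
  S^{-1} = (1/det) · [[d, -b], [-b, a]] = [[0.1755, 0.3636],
 [0.3636, 2.1818]].

Step 4 — quadratic form (x̄ - mu_0)^T · S^{-1} · (x̄ - mu_0):
  S^{-1} · (x̄ - mu_0) = (1.9812, 13.8182),
  (x̄ - mu_0)^T · [...] = (-2.8)·(1.9812) + (6.8)·(13.8182) = 88.4163.

Step 5 — scale by n: T² = 5 · 88.4163 = 442.0815.

T² ≈ 442.0815


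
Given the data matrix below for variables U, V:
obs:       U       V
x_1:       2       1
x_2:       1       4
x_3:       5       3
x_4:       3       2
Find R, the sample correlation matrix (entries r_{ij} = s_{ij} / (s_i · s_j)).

Step 1 — column means:
  mean(U) = (2 + 1 + 5 + 3) / 4 = 11/4 = 2.75
  mean(V) = (1 + 4 + 3 + 2) / 4 = 10/4 = 2.5

Step 2 — sample variances and covariances s[i,j] = (1/(n-1)) · Σ_k (x_{k,i} - mean_i) · (x_{k,j} - mean_j), with n-1 = 3:
  s[U,U] = ((-0.75)·(-0.75) + (-1.75)·(-1.75) + (2.25)·(2.25) + (0.25)·(0.25)) / 3 = 8.75/3 = 2.9167
  s[U,V] = ((-0.75)·(-1.5) + (-1.75)·(1.5) + (2.25)·(0.5) + (0.25)·(-0.5)) / 3 = -0.5/3 = -0.1667
  s[V,V] = ((-1.5)·(-1.5) + (1.5)·(1.5) + (0.5)·(0.5) + (-0.5)·(-0.5)) / 3 = 5/3 = 1.6667
  Sample standard deviations s_i = √(s[i,i]):
  s(U) = √(2.9167) = 1.7078
  s(V) = √(1.6667) = 1.291

Step 3 — r_{ij} = s_{ij} / (s_i · s_j):
  r[U,U] = 1 (diagonal).
  r[U,V] = -0.1667 / (1.7078 · 1.291) = -0.1667 / 2.2048 = -0.0756
  r[V,V] = 1 (diagonal).

R is symmetric with unit diagonal. Assembling:

R = [[1, -0.0756],
 [-0.0756, 1]]
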